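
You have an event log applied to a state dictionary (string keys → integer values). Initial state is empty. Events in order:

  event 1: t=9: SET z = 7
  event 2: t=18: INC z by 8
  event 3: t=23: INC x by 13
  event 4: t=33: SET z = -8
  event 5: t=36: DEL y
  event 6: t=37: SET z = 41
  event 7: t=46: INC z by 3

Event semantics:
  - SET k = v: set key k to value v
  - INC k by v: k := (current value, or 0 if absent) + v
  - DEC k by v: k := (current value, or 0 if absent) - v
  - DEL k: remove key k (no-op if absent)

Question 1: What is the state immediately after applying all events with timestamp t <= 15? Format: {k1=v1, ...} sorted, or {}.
Apply events with t <= 15 (1 events):
  after event 1 (t=9: SET z = 7): {z=7}

Answer: {z=7}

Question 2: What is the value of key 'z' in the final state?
Track key 'z' through all 7 events:
  event 1 (t=9: SET z = 7): z (absent) -> 7
  event 2 (t=18: INC z by 8): z 7 -> 15
  event 3 (t=23: INC x by 13): z unchanged
  event 4 (t=33: SET z = -8): z 15 -> -8
  event 5 (t=36: DEL y): z unchanged
  event 6 (t=37: SET z = 41): z -8 -> 41
  event 7 (t=46: INC z by 3): z 41 -> 44
Final: z = 44

Answer: 44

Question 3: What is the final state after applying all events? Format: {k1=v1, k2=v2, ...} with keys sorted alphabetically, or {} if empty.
  after event 1 (t=9: SET z = 7): {z=7}
  after event 2 (t=18: INC z by 8): {z=15}
  after event 3 (t=23: INC x by 13): {x=13, z=15}
  after event 4 (t=33: SET z = -8): {x=13, z=-8}
  after event 5 (t=36: DEL y): {x=13, z=-8}
  after event 6 (t=37: SET z = 41): {x=13, z=41}
  after event 7 (t=46: INC z by 3): {x=13, z=44}

Answer: {x=13, z=44}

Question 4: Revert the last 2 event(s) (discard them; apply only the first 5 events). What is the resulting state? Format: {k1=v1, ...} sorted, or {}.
Keep first 5 events (discard last 2):
  after event 1 (t=9: SET z = 7): {z=7}
  after event 2 (t=18: INC z by 8): {z=15}
  after event 3 (t=23: INC x by 13): {x=13, z=15}
  after event 4 (t=33: SET z = -8): {x=13, z=-8}
  after event 5 (t=36: DEL y): {x=13, z=-8}

Answer: {x=13, z=-8}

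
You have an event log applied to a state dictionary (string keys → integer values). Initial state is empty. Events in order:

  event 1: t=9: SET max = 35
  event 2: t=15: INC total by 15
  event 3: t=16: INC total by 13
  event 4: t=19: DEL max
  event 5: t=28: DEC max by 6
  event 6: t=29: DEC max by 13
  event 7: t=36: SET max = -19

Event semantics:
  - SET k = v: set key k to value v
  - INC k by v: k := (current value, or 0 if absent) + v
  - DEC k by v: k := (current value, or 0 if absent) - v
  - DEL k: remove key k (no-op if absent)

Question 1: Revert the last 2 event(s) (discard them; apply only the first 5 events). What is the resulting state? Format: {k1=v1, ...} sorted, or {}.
Keep first 5 events (discard last 2):
  after event 1 (t=9: SET max = 35): {max=35}
  after event 2 (t=15: INC total by 15): {max=35, total=15}
  after event 3 (t=16: INC total by 13): {max=35, total=28}
  after event 4 (t=19: DEL max): {total=28}
  after event 5 (t=28: DEC max by 6): {max=-6, total=28}

Answer: {max=-6, total=28}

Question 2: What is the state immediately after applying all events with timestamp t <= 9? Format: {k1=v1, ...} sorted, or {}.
Apply events with t <= 9 (1 events):
  after event 1 (t=9: SET max = 35): {max=35}

Answer: {max=35}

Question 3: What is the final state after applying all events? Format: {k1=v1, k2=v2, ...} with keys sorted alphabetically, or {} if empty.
Answer: {max=-19, total=28}

Derivation:
  after event 1 (t=9: SET max = 35): {max=35}
  after event 2 (t=15: INC total by 15): {max=35, total=15}
  after event 3 (t=16: INC total by 13): {max=35, total=28}
  after event 4 (t=19: DEL max): {total=28}
  after event 5 (t=28: DEC max by 6): {max=-6, total=28}
  after event 6 (t=29: DEC max by 13): {max=-19, total=28}
  after event 7 (t=36: SET max = -19): {max=-19, total=28}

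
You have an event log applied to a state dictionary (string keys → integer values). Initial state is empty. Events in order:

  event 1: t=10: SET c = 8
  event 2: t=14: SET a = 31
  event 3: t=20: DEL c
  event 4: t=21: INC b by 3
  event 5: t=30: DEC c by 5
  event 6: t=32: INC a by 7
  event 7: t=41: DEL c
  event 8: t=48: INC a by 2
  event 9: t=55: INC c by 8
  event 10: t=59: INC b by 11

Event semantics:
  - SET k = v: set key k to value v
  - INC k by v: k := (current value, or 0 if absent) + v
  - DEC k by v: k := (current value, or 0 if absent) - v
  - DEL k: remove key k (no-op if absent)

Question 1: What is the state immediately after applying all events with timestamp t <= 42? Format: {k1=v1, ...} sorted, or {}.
Answer: {a=38, b=3}

Derivation:
Apply events with t <= 42 (7 events):
  after event 1 (t=10: SET c = 8): {c=8}
  after event 2 (t=14: SET a = 31): {a=31, c=8}
  after event 3 (t=20: DEL c): {a=31}
  after event 4 (t=21: INC b by 3): {a=31, b=3}
  after event 5 (t=30: DEC c by 5): {a=31, b=3, c=-5}
  after event 6 (t=32: INC a by 7): {a=38, b=3, c=-5}
  after event 7 (t=41: DEL c): {a=38, b=3}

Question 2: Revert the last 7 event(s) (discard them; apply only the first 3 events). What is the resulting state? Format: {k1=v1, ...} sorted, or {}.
Keep first 3 events (discard last 7):
  after event 1 (t=10: SET c = 8): {c=8}
  after event 2 (t=14: SET a = 31): {a=31, c=8}
  after event 3 (t=20: DEL c): {a=31}

Answer: {a=31}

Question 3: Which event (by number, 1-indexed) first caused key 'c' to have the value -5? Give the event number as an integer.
Answer: 5

Derivation:
Looking for first event where c becomes -5:
  event 1: c = 8
  event 2: c = 8
  event 3: c = (absent)
  event 5: c (absent) -> -5  <-- first match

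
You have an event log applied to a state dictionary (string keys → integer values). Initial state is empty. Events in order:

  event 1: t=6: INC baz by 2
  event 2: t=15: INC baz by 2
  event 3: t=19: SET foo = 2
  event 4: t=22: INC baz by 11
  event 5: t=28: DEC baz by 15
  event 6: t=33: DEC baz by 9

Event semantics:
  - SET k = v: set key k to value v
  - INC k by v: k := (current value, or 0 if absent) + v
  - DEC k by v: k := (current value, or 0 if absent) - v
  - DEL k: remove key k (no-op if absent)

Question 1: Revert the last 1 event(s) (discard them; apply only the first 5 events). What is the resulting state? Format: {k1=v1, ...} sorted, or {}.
Keep first 5 events (discard last 1):
  after event 1 (t=6: INC baz by 2): {baz=2}
  after event 2 (t=15: INC baz by 2): {baz=4}
  after event 3 (t=19: SET foo = 2): {baz=4, foo=2}
  after event 4 (t=22: INC baz by 11): {baz=15, foo=2}
  after event 5 (t=28: DEC baz by 15): {baz=0, foo=2}

Answer: {baz=0, foo=2}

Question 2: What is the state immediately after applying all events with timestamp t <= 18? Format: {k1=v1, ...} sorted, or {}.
Answer: {baz=4}

Derivation:
Apply events with t <= 18 (2 events):
  after event 1 (t=6: INC baz by 2): {baz=2}
  after event 2 (t=15: INC baz by 2): {baz=4}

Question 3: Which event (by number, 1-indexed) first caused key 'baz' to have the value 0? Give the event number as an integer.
Answer: 5

Derivation:
Looking for first event where baz becomes 0:
  event 1: baz = 2
  event 2: baz = 4
  event 3: baz = 4
  event 4: baz = 15
  event 5: baz 15 -> 0  <-- first match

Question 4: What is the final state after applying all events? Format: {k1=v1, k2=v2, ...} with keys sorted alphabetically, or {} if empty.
  after event 1 (t=6: INC baz by 2): {baz=2}
  after event 2 (t=15: INC baz by 2): {baz=4}
  after event 3 (t=19: SET foo = 2): {baz=4, foo=2}
  after event 4 (t=22: INC baz by 11): {baz=15, foo=2}
  after event 5 (t=28: DEC baz by 15): {baz=0, foo=2}
  after event 6 (t=33: DEC baz by 9): {baz=-9, foo=2}

Answer: {baz=-9, foo=2}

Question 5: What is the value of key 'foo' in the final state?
Answer: 2

Derivation:
Track key 'foo' through all 6 events:
  event 1 (t=6: INC baz by 2): foo unchanged
  event 2 (t=15: INC baz by 2): foo unchanged
  event 3 (t=19: SET foo = 2): foo (absent) -> 2
  event 4 (t=22: INC baz by 11): foo unchanged
  event 5 (t=28: DEC baz by 15): foo unchanged
  event 6 (t=33: DEC baz by 9): foo unchanged
Final: foo = 2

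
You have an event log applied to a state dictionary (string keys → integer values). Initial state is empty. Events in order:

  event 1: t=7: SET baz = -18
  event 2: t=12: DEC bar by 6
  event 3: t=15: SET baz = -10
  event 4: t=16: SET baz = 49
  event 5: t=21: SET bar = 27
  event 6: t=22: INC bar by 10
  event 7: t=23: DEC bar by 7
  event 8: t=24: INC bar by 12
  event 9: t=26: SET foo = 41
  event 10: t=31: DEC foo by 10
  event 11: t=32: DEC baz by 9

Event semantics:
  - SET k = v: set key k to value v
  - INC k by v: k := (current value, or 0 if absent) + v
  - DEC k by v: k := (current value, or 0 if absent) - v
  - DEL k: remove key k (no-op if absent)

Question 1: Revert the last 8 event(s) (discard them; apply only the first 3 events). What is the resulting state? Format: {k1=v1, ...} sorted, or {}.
Keep first 3 events (discard last 8):
  after event 1 (t=7: SET baz = -18): {baz=-18}
  after event 2 (t=12: DEC bar by 6): {bar=-6, baz=-18}
  after event 3 (t=15: SET baz = -10): {bar=-6, baz=-10}

Answer: {bar=-6, baz=-10}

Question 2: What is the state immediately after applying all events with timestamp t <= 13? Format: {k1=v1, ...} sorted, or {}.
Apply events with t <= 13 (2 events):
  after event 1 (t=7: SET baz = -18): {baz=-18}
  after event 2 (t=12: DEC bar by 6): {bar=-6, baz=-18}

Answer: {bar=-6, baz=-18}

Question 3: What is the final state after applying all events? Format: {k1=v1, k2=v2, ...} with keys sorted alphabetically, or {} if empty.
  after event 1 (t=7: SET baz = -18): {baz=-18}
  after event 2 (t=12: DEC bar by 6): {bar=-6, baz=-18}
  after event 3 (t=15: SET baz = -10): {bar=-6, baz=-10}
  after event 4 (t=16: SET baz = 49): {bar=-6, baz=49}
  after event 5 (t=21: SET bar = 27): {bar=27, baz=49}
  after event 6 (t=22: INC bar by 10): {bar=37, baz=49}
  after event 7 (t=23: DEC bar by 7): {bar=30, baz=49}
  after event 8 (t=24: INC bar by 12): {bar=42, baz=49}
  after event 9 (t=26: SET foo = 41): {bar=42, baz=49, foo=41}
  after event 10 (t=31: DEC foo by 10): {bar=42, baz=49, foo=31}
  after event 11 (t=32: DEC baz by 9): {bar=42, baz=40, foo=31}

Answer: {bar=42, baz=40, foo=31}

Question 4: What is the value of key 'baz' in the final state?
Track key 'baz' through all 11 events:
  event 1 (t=7: SET baz = -18): baz (absent) -> -18
  event 2 (t=12: DEC bar by 6): baz unchanged
  event 3 (t=15: SET baz = -10): baz -18 -> -10
  event 4 (t=16: SET baz = 49): baz -10 -> 49
  event 5 (t=21: SET bar = 27): baz unchanged
  event 6 (t=22: INC bar by 10): baz unchanged
  event 7 (t=23: DEC bar by 7): baz unchanged
  event 8 (t=24: INC bar by 12): baz unchanged
  event 9 (t=26: SET foo = 41): baz unchanged
  event 10 (t=31: DEC foo by 10): baz unchanged
  event 11 (t=32: DEC baz by 9): baz 49 -> 40
Final: baz = 40

Answer: 40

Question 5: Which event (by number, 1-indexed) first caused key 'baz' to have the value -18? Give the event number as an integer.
Answer: 1

Derivation:
Looking for first event where baz becomes -18:
  event 1: baz (absent) -> -18  <-- first match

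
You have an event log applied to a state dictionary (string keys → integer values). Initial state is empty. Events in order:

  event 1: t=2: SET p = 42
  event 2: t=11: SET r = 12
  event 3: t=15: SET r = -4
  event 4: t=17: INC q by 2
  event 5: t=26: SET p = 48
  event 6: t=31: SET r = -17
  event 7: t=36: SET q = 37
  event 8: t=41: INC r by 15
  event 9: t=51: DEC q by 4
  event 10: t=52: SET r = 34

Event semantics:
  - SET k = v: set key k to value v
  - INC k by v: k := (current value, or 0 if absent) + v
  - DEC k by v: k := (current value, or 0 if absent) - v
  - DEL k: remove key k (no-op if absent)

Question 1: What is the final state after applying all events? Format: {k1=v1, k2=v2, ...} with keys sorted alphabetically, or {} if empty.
  after event 1 (t=2: SET p = 42): {p=42}
  after event 2 (t=11: SET r = 12): {p=42, r=12}
  after event 3 (t=15: SET r = -4): {p=42, r=-4}
  after event 4 (t=17: INC q by 2): {p=42, q=2, r=-4}
  after event 5 (t=26: SET p = 48): {p=48, q=2, r=-4}
  after event 6 (t=31: SET r = -17): {p=48, q=2, r=-17}
  after event 7 (t=36: SET q = 37): {p=48, q=37, r=-17}
  after event 8 (t=41: INC r by 15): {p=48, q=37, r=-2}
  after event 9 (t=51: DEC q by 4): {p=48, q=33, r=-2}
  after event 10 (t=52: SET r = 34): {p=48, q=33, r=34}

Answer: {p=48, q=33, r=34}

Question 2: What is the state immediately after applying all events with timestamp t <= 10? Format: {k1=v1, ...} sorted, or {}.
Apply events with t <= 10 (1 events):
  after event 1 (t=2: SET p = 42): {p=42}

Answer: {p=42}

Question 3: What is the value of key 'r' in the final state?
Track key 'r' through all 10 events:
  event 1 (t=2: SET p = 42): r unchanged
  event 2 (t=11: SET r = 12): r (absent) -> 12
  event 3 (t=15: SET r = -4): r 12 -> -4
  event 4 (t=17: INC q by 2): r unchanged
  event 5 (t=26: SET p = 48): r unchanged
  event 6 (t=31: SET r = -17): r -4 -> -17
  event 7 (t=36: SET q = 37): r unchanged
  event 8 (t=41: INC r by 15): r -17 -> -2
  event 9 (t=51: DEC q by 4): r unchanged
  event 10 (t=52: SET r = 34): r -2 -> 34
Final: r = 34

Answer: 34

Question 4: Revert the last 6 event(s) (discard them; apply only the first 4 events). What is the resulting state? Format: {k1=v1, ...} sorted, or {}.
Answer: {p=42, q=2, r=-4}

Derivation:
Keep first 4 events (discard last 6):
  after event 1 (t=2: SET p = 42): {p=42}
  after event 2 (t=11: SET r = 12): {p=42, r=12}
  after event 3 (t=15: SET r = -4): {p=42, r=-4}
  after event 4 (t=17: INC q by 2): {p=42, q=2, r=-4}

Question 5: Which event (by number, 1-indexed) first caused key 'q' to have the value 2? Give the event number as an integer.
Looking for first event where q becomes 2:
  event 4: q (absent) -> 2  <-- first match

Answer: 4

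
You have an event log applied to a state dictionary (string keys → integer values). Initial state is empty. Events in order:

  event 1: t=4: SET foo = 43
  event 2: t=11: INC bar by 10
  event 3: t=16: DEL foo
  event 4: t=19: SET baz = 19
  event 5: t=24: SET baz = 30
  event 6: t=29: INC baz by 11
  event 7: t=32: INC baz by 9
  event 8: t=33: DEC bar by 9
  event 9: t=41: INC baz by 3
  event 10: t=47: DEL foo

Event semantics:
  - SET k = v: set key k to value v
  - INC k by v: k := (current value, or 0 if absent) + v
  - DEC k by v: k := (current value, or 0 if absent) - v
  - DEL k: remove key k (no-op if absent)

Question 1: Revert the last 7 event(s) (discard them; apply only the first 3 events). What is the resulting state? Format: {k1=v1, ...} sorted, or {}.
Answer: {bar=10}

Derivation:
Keep first 3 events (discard last 7):
  after event 1 (t=4: SET foo = 43): {foo=43}
  after event 2 (t=11: INC bar by 10): {bar=10, foo=43}
  after event 3 (t=16: DEL foo): {bar=10}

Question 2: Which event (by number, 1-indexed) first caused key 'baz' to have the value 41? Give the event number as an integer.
Looking for first event where baz becomes 41:
  event 4: baz = 19
  event 5: baz = 30
  event 6: baz 30 -> 41  <-- first match

Answer: 6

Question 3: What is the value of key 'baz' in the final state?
Answer: 53

Derivation:
Track key 'baz' through all 10 events:
  event 1 (t=4: SET foo = 43): baz unchanged
  event 2 (t=11: INC bar by 10): baz unchanged
  event 3 (t=16: DEL foo): baz unchanged
  event 4 (t=19: SET baz = 19): baz (absent) -> 19
  event 5 (t=24: SET baz = 30): baz 19 -> 30
  event 6 (t=29: INC baz by 11): baz 30 -> 41
  event 7 (t=32: INC baz by 9): baz 41 -> 50
  event 8 (t=33: DEC bar by 9): baz unchanged
  event 9 (t=41: INC baz by 3): baz 50 -> 53
  event 10 (t=47: DEL foo): baz unchanged
Final: baz = 53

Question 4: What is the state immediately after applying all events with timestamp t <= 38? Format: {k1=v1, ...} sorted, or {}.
Apply events with t <= 38 (8 events):
  after event 1 (t=4: SET foo = 43): {foo=43}
  after event 2 (t=11: INC bar by 10): {bar=10, foo=43}
  after event 3 (t=16: DEL foo): {bar=10}
  after event 4 (t=19: SET baz = 19): {bar=10, baz=19}
  after event 5 (t=24: SET baz = 30): {bar=10, baz=30}
  after event 6 (t=29: INC baz by 11): {bar=10, baz=41}
  after event 7 (t=32: INC baz by 9): {bar=10, baz=50}
  after event 8 (t=33: DEC bar by 9): {bar=1, baz=50}

Answer: {bar=1, baz=50}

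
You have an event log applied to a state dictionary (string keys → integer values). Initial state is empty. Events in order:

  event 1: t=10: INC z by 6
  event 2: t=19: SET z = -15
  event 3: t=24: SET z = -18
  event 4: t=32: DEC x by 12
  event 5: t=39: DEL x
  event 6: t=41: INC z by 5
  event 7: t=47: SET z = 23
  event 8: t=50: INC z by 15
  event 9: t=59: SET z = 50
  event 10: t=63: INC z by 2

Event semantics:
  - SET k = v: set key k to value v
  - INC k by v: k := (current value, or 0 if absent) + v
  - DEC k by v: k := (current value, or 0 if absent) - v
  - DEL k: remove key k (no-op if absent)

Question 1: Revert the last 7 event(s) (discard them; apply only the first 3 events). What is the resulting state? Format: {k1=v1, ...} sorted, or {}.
Keep first 3 events (discard last 7):
  after event 1 (t=10: INC z by 6): {z=6}
  after event 2 (t=19: SET z = -15): {z=-15}
  after event 3 (t=24: SET z = -18): {z=-18}

Answer: {z=-18}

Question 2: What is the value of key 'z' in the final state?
Answer: 52

Derivation:
Track key 'z' through all 10 events:
  event 1 (t=10: INC z by 6): z (absent) -> 6
  event 2 (t=19: SET z = -15): z 6 -> -15
  event 3 (t=24: SET z = -18): z -15 -> -18
  event 4 (t=32: DEC x by 12): z unchanged
  event 5 (t=39: DEL x): z unchanged
  event 6 (t=41: INC z by 5): z -18 -> -13
  event 7 (t=47: SET z = 23): z -13 -> 23
  event 8 (t=50: INC z by 15): z 23 -> 38
  event 9 (t=59: SET z = 50): z 38 -> 50
  event 10 (t=63: INC z by 2): z 50 -> 52
Final: z = 52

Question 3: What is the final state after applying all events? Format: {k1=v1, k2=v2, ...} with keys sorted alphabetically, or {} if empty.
  after event 1 (t=10: INC z by 6): {z=6}
  after event 2 (t=19: SET z = -15): {z=-15}
  after event 3 (t=24: SET z = -18): {z=-18}
  after event 4 (t=32: DEC x by 12): {x=-12, z=-18}
  after event 5 (t=39: DEL x): {z=-18}
  after event 6 (t=41: INC z by 5): {z=-13}
  after event 7 (t=47: SET z = 23): {z=23}
  after event 8 (t=50: INC z by 15): {z=38}
  after event 9 (t=59: SET z = 50): {z=50}
  after event 10 (t=63: INC z by 2): {z=52}

Answer: {z=52}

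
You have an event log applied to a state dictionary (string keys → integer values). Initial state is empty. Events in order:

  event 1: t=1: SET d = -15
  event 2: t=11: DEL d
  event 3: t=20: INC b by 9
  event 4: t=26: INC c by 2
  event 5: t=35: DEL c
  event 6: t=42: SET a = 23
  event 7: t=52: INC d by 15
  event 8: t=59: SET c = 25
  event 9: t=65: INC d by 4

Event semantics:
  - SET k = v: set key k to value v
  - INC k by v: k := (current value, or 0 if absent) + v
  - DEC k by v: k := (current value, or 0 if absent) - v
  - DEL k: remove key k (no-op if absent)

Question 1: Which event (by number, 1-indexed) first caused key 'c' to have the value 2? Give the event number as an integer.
Looking for first event where c becomes 2:
  event 4: c (absent) -> 2  <-- first match

Answer: 4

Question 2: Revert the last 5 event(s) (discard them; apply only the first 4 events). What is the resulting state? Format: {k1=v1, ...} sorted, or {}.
Answer: {b=9, c=2}

Derivation:
Keep first 4 events (discard last 5):
  after event 1 (t=1: SET d = -15): {d=-15}
  after event 2 (t=11: DEL d): {}
  after event 3 (t=20: INC b by 9): {b=9}
  after event 4 (t=26: INC c by 2): {b=9, c=2}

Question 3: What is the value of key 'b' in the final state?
Answer: 9

Derivation:
Track key 'b' through all 9 events:
  event 1 (t=1: SET d = -15): b unchanged
  event 2 (t=11: DEL d): b unchanged
  event 3 (t=20: INC b by 9): b (absent) -> 9
  event 4 (t=26: INC c by 2): b unchanged
  event 5 (t=35: DEL c): b unchanged
  event 6 (t=42: SET a = 23): b unchanged
  event 7 (t=52: INC d by 15): b unchanged
  event 8 (t=59: SET c = 25): b unchanged
  event 9 (t=65: INC d by 4): b unchanged
Final: b = 9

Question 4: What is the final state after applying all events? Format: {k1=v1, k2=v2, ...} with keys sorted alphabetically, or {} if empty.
Answer: {a=23, b=9, c=25, d=19}

Derivation:
  after event 1 (t=1: SET d = -15): {d=-15}
  after event 2 (t=11: DEL d): {}
  after event 3 (t=20: INC b by 9): {b=9}
  after event 4 (t=26: INC c by 2): {b=9, c=2}
  after event 5 (t=35: DEL c): {b=9}
  after event 6 (t=42: SET a = 23): {a=23, b=9}
  after event 7 (t=52: INC d by 15): {a=23, b=9, d=15}
  after event 8 (t=59: SET c = 25): {a=23, b=9, c=25, d=15}
  after event 9 (t=65: INC d by 4): {a=23, b=9, c=25, d=19}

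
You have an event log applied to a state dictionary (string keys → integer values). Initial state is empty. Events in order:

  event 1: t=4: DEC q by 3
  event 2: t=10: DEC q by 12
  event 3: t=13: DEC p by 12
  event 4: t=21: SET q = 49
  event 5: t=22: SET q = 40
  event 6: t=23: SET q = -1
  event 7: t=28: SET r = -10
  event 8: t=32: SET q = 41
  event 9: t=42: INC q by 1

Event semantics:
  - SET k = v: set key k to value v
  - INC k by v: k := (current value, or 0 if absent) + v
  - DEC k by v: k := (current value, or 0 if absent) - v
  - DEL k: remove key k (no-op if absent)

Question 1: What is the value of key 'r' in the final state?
Answer: -10

Derivation:
Track key 'r' through all 9 events:
  event 1 (t=4: DEC q by 3): r unchanged
  event 2 (t=10: DEC q by 12): r unchanged
  event 3 (t=13: DEC p by 12): r unchanged
  event 4 (t=21: SET q = 49): r unchanged
  event 5 (t=22: SET q = 40): r unchanged
  event 6 (t=23: SET q = -1): r unchanged
  event 7 (t=28: SET r = -10): r (absent) -> -10
  event 8 (t=32: SET q = 41): r unchanged
  event 9 (t=42: INC q by 1): r unchanged
Final: r = -10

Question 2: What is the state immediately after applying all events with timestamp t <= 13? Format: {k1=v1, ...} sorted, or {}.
Apply events with t <= 13 (3 events):
  after event 1 (t=4: DEC q by 3): {q=-3}
  after event 2 (t=10: DEC q by 12): {q=-15}
  after event 3 (t=13: DEC p by 12): {p=-12, q=-15}

Answer: {p=-12, q=-15}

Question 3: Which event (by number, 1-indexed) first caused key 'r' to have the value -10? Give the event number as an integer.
Looking for first event where r becomes -10:
  event 7: r (absent) -> -10  <-- first match

Answer: 7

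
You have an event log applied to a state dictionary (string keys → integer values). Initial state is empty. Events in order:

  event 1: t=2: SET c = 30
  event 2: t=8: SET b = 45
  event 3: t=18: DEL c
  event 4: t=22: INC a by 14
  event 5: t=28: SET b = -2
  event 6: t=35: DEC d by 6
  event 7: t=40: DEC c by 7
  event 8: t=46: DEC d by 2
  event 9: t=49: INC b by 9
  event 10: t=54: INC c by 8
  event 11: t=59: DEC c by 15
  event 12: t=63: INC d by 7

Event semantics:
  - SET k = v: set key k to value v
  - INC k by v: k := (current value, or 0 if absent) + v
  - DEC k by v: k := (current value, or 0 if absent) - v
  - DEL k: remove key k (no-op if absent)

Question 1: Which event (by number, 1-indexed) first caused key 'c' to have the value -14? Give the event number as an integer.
Answer: 11

Derivation:
Looking for first event where c becomes -14:
  event 1: c = 30
  event 2: c = 30
  event 3: c = (absent)
  event 7: c = -7
  event 8: c = -7
  event 9: c = -7
  event 10: c = 1
  event 11: c 1 -> -14  <-- first match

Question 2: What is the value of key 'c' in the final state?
Track key 'c' through all 12 events:
  event 1 (t=2: SET c = 30): c (absent) -> 30
  event 2 (t=8: SET b = 45): c unchanged
  event 3 (t=18: DEL c): c 30 -> (absent)
  event 4 (t=22: INC a by 14): c unchanged
  event 5 (t=28: SET b = -2): c unchanged
  event 6 (t=35: DEC d by 6): c unchanged
  event 7 (t=40: DEC c by 7): c (absent) -> -7
  event 8 (t=46: DEC d by 2): c unchanged
  event 9 (t=49: INC b by 9): c unchanged
  event 10 (t=54: INC c by 8): c -7 -> 1
  event 11 (t=59: DEC c by 15): c 1 -> -14
  event 12 (t=63: INC d by 7): c unchanged
Final: c = -14

Answer: -14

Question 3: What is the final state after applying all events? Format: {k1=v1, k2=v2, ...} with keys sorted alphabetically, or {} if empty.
Answer: {a=14, b=7, c=-14, d=-1}

Derivation:
  after event 1 (t=2: SET c = 30): {c=30}
  after event 2 (t=8: SET b = 45): {b=45, c=30}
  after event 3 (t=18: DEL c): {b=45}
  after event 4 (t=22: INC a by 14): {a=14, b=45}
  after event 5 (t=28: SET b = -2): {a=14, b=-2}
  after event 6 (t=35: DEC d by 6): {a=14, b=-2, d=-6}
  after event 7 (t=40: DEC c by 7): {a=14, b=-2, c=-7, d=-6}
  after event 8 (t=46: DEC d by 2): {a=14, b=-2, c=-7, d=-8}
  after event 9 (t=49: INC b by 9): {a=14, b=7, c=-7, d=-8}
  after event 10 (t=54: INC c by 8): {a=14, b=7, c=1, d=-8}
  after event 11 (t=59: DEC c by 15): {a=14, b=7, c=-14, d=-8}
  after event 12 (t=63: INC d by 7): {a=14, b=7, c=-14, d=-1}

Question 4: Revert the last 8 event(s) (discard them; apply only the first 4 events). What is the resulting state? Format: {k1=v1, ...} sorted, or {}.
Answer: {a=14, b=45}

Derivation:
Keep first 4 events (discard last 8):
  after event 1 (t=2: SET c = 30): {c=30}
  after event 2 (t=8: SET b = 45): {b=45, c=30}
  after event 3 (t=18: DEL c): {b=45}
  after event 4 (t=22: INC a by 14): {a=14, b=45}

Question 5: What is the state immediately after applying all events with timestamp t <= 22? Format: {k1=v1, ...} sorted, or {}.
Apply events with t <= 22 (4 events):
  after event 1 (t=2: SET c = 30): {c=30}
  after event 2 (t=8: SET b = 45): {b=45, c=30}
  after event 3 (t=18: DEL c): {b=45}
  after event 4 (t=22: INC a by 14): {a=14, b=45}

Answer: {a=14, b=45}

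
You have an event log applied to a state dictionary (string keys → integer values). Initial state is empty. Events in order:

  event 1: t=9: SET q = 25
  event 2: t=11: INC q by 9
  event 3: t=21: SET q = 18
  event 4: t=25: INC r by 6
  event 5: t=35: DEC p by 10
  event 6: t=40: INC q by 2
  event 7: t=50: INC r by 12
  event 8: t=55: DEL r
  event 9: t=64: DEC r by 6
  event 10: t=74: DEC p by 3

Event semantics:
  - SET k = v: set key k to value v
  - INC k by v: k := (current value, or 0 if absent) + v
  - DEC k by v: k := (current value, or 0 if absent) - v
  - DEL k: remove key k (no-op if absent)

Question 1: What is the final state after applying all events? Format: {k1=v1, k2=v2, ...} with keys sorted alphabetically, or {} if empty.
Answer: {p=-13, q=20, r=-6}

Derivation:
  after event 1 (t=9: SET q = 25): {q=25}
  after event 2 (t=11: INC q by 9): {q=34}
  after event 3 (t=21: SET q = 18): {q=18}
  after event 4 (t=25: INC r by 6): {q=18, r=6}
  after event 5 (t=35: DEC p by 10): {p=-10, q=18, r=6}
  after event 6 (t=40: INC q by 2): {p=-10, q=20, r=6}
  after event 7 (t=50: INC r by 12): {p=-10, q=20, r=18}
  after event 8 (t=55: DEL r): {p=-10, q=20}
  after event 9 (t=64: DEC r by 6): {p=-10, q=20, r=-6}
  after event 10 (t=74: DEC p by 3): {p=-13, q=20, r=-6}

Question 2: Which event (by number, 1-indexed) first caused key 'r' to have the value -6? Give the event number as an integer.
Looking for first event where r becomes -6:
  event 4: r = 6
  event 5: r = 6
  event 6: r = 6
  event 7: r = 18
  event 8: r = (absent)
  event 9: r (absent) -> -6  <-- first match

Answer: 9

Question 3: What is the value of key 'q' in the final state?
Answer: 20

Derivation:
Track key 'q' through all 10 events:
  event 1 (t=9: SET q = 25): q (absent) -> 25
  event 2 (t=11: INC q by 9): q 25 -> 34
  event 3 (t=21: SET q = 18): q 34 -> 18
  event 4 (t=25: INC r by 6): q unchanged
  event 5 (t=35: DEC p by 10): q unchanged
  event 6 (t=40: INC q by 2): q 18 -> 20
  event 7 (t=50: INC r by 12): q unchanged
  event 8 (t=55: DEL r): q unchanged
  event 9 (t=64: DEC r by 6): q unchanged
  event 10 (t=74: DEC p by 3): q unchanged
Final: q = 20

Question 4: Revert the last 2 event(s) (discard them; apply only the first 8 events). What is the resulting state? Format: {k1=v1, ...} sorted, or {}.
Keep first 8 events (discard last 2):
  after event 1 (t=9: SET q = 25): {q=25}
  after event 2 (t=11: INC q by 9): {q=34}
  after event 3 (t=21: SET q = 18): {q=18}
  after event 4 (t=25: INC r by 6): {q=18, r=6}
  after event 5 (t=35: DEC p by 10): {p=-10, q=18, r=6}
  after event 6 (t=40: INC q by 2): {p=-10, q=20, r=6}
  after event 7 (t=50: INC r by 12): {p=-10, q=20, r=18}
  after event 8 (t=55: DEL r): {p=-10, q=20}

Answer: {p=-10, q=20}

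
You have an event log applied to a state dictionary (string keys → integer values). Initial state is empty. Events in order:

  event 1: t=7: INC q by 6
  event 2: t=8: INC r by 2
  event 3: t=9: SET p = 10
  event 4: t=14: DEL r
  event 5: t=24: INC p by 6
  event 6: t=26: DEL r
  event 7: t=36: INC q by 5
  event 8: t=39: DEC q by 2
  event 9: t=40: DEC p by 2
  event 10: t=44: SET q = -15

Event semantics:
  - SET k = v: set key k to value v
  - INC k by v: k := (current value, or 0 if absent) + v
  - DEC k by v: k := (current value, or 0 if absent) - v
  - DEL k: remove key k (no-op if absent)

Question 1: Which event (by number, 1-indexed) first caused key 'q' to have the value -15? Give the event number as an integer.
Looking for first event where q becomes -15:
  event 1: q = 6
  event 2: q = 6
  event 3: q = 6
  event 4: q = 6
  event 5: q = 6
  event 6: q = 6
  event 7: q = 11
  event 8: q = 9
  event 9: q = 9
  event 10: q 9 -> -15  <-- first match

Answer: 10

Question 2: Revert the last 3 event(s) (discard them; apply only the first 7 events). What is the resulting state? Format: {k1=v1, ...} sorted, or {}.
Answer: {p=16, q=11}

Derivation:
Keep first 7 events (discard last 3):
  after event 1 (t=7: INC q by 6): {q=6}
  after event 2 (t=8: INC r by 2): {q=6, r=2}
  after event 3 (t=9: SET p = 10): {p=10, q=6, r=2}
  after event 4 (t=14: DEL r): {p=10, q=6}
  after event 5 (t=24: INC p by 6): {p=16, q=6}
  after event 6 (t=26: DEL r): {p=16, q=6}
  after event 7 (t=36: INC q by 5): {p=16, q=11}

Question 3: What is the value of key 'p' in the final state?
Track key 'p' through all 10 events:
  event 1 (t=7: INC q by 6): p unchanged
  event 2 (t=8: INC r by 2): p unchanged
  event 3 (t=9: SET p = 10): p (absent) -> 10
  event 4 (t=14: DEL r): p unchanged
  event 5 (t=24: INC p by 6): p 10 -> 16
  event 6 (t=26: DEL r): p unchanged
  event 7 (t=36: INC q by 5): p unchanged
  event 8 (t=39: DEC q by 2): p unchanged
  event 9 (t=40: DEC p by 2): p 16 -> 14
  event 10 (t=44: SET q = -15): p unchanged
Final: p = 14

Answer: 14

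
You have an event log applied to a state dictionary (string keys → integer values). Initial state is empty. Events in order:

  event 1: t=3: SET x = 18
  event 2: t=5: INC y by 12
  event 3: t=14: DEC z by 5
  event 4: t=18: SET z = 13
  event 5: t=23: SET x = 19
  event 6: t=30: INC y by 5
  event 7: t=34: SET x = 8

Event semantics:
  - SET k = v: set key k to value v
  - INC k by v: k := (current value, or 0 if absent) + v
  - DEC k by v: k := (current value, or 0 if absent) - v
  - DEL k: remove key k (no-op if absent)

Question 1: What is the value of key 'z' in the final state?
Answer: 13

Derivation:
Track key 'z' through all 7 events:
  event 1 (t=3: SET x = 18): z unchanged
  event 2 (t=5: INC y by 12): z unchanged
  event 3 (t=14: DEC z by 5): z (absent) -> -5
  event 4 (t=18: SET z = 13): z -5 -> 13
  event 5 (t=23: SET x = 19): z unchanged
  event 6 (t=30: INC y by 5): z unchanged
  event 7 (t=34: SET x = 8): z unchanged
Final: z = 13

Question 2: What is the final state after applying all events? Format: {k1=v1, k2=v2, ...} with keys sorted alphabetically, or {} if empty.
Answer: {x=8, y=17, z=13}

Derivation:
  after event 1 (t=3: SET x = 18): {x=18}
  after event 2 (t=5: INC y by 12): {x=18, y=12}
  after event 3 (t=14: DEC z by 5): {x=18, y=12, z=-5}
  after event 4 (t=18: SET z = 13): {x=18, y=12, z=13}
  after event 5 (t=23: SET x = 19): {x=19, y=12, z=13}
  after event 6 (t=30: INC y by 5): {x=19, y=17, z=13}
  after event 7 (t=34: SET x = 8): {x=8, y=17, z=13}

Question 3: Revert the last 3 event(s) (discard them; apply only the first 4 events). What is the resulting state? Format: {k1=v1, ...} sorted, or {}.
Keep first 4 events (discard last 3):
  after event 1 (t=3: SET x = 18): {x=18}
  after event 2 (t=5: INC y by 12): {x=18, y=12}
  after event 3 (t=14: DEC z by 5): {x=18, y=12, z=-5}
  after event 4 (t=18: SET z = 13): {x=18, y=12, z=13}

Answer: {x=18, y=12, z=13}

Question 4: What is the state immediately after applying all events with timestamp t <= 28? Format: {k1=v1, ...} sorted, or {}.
Apply events with t <= 28 (5 events):
  after event 1 (t=3: SET x = 18): {x=18}
  after event 2 (t=5: INC y by 12): {x=18, y=12}
  after event 3 (t=14: DEC z by 5): {x=18, y=12, z=-5}
  after event 4 (t=18: SET z = 13): {x=18, y=12, z=13}
  after event 5 (t=23: SET x = 19): {x=19, y=12, z=13}

Answer: {x=19, y=12, z=13}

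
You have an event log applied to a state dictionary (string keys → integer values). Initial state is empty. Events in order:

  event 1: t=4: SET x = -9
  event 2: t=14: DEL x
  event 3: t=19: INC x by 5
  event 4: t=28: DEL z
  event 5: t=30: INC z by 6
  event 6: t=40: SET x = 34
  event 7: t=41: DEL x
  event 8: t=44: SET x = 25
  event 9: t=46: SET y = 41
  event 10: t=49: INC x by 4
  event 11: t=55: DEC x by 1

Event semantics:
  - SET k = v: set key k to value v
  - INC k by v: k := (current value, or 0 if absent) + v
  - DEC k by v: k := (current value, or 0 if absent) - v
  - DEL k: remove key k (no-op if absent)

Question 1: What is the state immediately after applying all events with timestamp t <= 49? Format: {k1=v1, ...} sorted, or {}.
Answer: {x=29, y=41, z=6}

Derivation:
Apply events with t <= 49 (10 events):
  after event 1 (t=4: SET x = -9): {x=-9}
  after event 2 (t=14: DEL x): {}
  after event 3 (t=19: INC x by 5): {x=5}
  after event 4 (t=28: DEL z): {x=5}
  after event 5 (t=30: INC z by 6): {x=5, z=6}
  after event 6 (t=40: SET x = 34): {x=34, z=6}
  after event 7 (t=41: DEL x): {z=6}
  after event 8 (t=44: SET x = 25): {x=25, z=6}
  after event 9 (t=46: SET y = 41): {x=25, y=41, z=6}
  after event 10 (t=49: INC x by 4): {x=29, y=41, z=6}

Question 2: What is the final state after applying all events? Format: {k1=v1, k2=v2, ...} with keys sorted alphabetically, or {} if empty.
Answer: {x=28, y=41, z=6}

Derivation:
  after event 1 (t=4: SET x = -9): {x=-9}
  after event 2 (t=14: DEL x): {}
  after event 3 (t=19: INC x by 5): {x=5}
  after event 4 (t=28: DEL z): {x=5}
  after event 5 (t=30: INC z by 6): {x=5, z=6}
  after event 6 (t=40: SET x = 34): {x=34, z=6}
  after event 7 (t=41: DEL x): {z=6}
  after event 8 (t=44: SET x = 25): {x=25, z=6}
  after event 9 (t=46: SET y = 41): {x=25, y=41, z=6}
  after event 10 (t=49: INC x by 4): {x=29, y=41, z=6}
  after event 11 (t=55: DEC x by 1): {x=28, y=41, z=6}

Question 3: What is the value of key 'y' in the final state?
Track key 'y' through all 11 events:
  event 1 (t=4: SET x = -9): y unchanged
  event 2 (t=14: DEL x): y unchanged
  event 3 (t=19: INC x by 5): y unchanged
  event 4 (t=28: DEL z): y unchanged
  event 5 (t=30: INC z by 6): y unchanged
  event 6 (t=40: SET x = 34): y unchanged
  event 7 (t=41: DEL x): y unchanged
  event 8 (t=44: SET x = 25): y unchanged
  event 9 (t=46: SET y = 41): y (absent) -> 41
  event 10 (t=49: INC x by 4): y unchanged
  event 11 (t=55: DEC x by 1): y unchanged
Final: y = 41

Answer: 41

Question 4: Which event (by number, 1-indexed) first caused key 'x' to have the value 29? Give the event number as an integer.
Answer: 10

Derivation:
Looking for first event where x becomes 29:
  event 1: x = -9
  event 2: x = (absent)
  event 3: x = 5
  event 4: x = 5
  event 5: x = 5
  event 6: x = 34
  event 7: x = (absent)
  event 8: x = 25
  event 9: x = 25
  event 10: x 25 -> 29  <-- first match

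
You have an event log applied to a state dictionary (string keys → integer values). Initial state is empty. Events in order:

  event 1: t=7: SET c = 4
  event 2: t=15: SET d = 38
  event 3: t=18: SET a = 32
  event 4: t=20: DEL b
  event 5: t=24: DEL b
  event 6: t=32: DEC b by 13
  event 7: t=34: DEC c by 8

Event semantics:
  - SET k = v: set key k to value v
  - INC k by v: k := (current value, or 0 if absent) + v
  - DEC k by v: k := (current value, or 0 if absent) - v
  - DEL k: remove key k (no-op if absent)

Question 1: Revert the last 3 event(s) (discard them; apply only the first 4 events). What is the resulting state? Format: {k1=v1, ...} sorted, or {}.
Keep first 4 events (discard last 3):
  after event 1 (t=7: SET c = 4): {c=4}
  after event 2 (t=15: SET d = 38): {c=4, d=38}
  after event 3 (t=18: SET a = 32): {a=32, c=4, d=38}
  after event 4 (t=20: DEL b): {a=32, c=4, d=38}

Answer: {a=32, c=4, d=38}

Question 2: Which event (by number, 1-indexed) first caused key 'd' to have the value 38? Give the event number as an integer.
Answer: 2

Derivation:
Looking for first event where d becomes 38:
  event 2: d (absent) -> 38  <-- first match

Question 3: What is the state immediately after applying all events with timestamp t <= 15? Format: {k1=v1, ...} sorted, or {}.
Answer: {c=4, d=38}

Derivation:
Apply events with t <= 15 (2 events):
  after event 1 (t=7: SET c = 4): {c=4}
  after event 2 (t=15: SET d = 38): {c=4, d=38}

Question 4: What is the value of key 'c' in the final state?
Track key 'c' through all 7 events:
  event 1 (t=7: SET c = 4): c (absent) -> 4
  event 2 (t=15: SET d = 38): c unchanged
  event 3 (t=18: SET a = 32): c unchanged
  event 4 (t=20: DEL b): c unchanged
  event 5 (t=24: DEL b): c unchanged
  event 6 (t=32: DEC b by 13): c unchanged
  event 7 (t=34: DEC c by 8): c 4 -> -4
Final: c = -4

Answer: -4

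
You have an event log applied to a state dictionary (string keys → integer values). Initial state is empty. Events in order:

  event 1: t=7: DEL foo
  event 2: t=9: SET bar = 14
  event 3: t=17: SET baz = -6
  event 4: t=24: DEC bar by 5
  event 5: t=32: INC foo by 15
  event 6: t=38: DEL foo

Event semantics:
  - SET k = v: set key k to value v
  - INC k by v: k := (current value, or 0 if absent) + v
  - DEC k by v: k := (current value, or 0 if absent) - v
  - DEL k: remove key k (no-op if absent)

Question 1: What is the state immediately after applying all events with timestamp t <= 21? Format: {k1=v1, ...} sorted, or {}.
Apply events with t <= 21 (3 events):
  after event 1 (t=7: DEL foo): {}
  after event 2 (t=9: SET bar = 14): {bar=14}
  after event 3 (t=17: SET baz = -6): {bar=14, baz=-6}

Answer: {bar=14, baz=-6}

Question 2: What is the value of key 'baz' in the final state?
Track key 'baz' through all 6 events:
  event 1 (t=7: DEL foo): baz unchanged
  event 2 (t=9: SET bar = 14): baz unchanged
  event 3 (t=17: SET baz = -6): baz (absent) -> -6
  event 4 (t=24: DEC bar by 5): baz unchanged
  event 5 (t=32: INC foo by 15): baz unchanged
  event 6 (t=38: DEL foo): baz unchanged
Final: baz = -6

Answer: -6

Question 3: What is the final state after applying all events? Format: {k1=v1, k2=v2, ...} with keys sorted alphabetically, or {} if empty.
  after event 1 (t=7: DEL foo): {}
  after event 2 (t=9: SET bar = 14): {bar=14}
  after event 3 (t=17: SET baz = -6): {bar=14, baz=-6}
  after event 4 (t=24: DEC bar by 5): {bar=9, baz=-6}
  after event 5 (t=32: INC foo by 15): {bar=9, baz=-6, foo=15}
  after event 6 (t=38: DEL foo): {bar=9, baz=-6}

Answer: {bar=9, baz=-6}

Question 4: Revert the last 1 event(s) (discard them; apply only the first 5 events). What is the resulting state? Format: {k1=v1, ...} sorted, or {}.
Keep first 5 events (discard last 1):
  after event 1 (t=7: DEL foo): {}
  after event 2 (t=9: SET bar = 14): {bar=14}
  after event 3 (t=17: SET baz = -6): {bar=14, baz=-6}
  after event 4 (t=24: DEC bar by 5): {bar=9, baz=-6}
  after event 5 (t=32: INC foo by 15): {bar=9, baz=-6, foo=15}

Answer: {bar=9, baz=-6, foo=15}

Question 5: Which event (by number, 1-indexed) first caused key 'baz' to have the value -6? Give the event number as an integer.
Looking for first event where baz becomes -6:
  event 3: baz (absent) -> -6  <-- first match

Answer: 3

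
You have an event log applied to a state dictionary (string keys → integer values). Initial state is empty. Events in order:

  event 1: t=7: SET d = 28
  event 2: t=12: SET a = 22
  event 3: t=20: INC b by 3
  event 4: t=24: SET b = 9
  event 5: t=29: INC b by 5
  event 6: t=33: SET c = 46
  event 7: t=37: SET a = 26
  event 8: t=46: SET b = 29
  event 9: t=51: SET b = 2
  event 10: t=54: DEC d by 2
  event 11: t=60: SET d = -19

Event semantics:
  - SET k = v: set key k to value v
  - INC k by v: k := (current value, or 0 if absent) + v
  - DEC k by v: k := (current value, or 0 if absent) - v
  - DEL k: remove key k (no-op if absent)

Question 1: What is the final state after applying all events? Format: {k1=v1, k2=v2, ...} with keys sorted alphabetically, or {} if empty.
  after event 1 (t=7: SET d = 28): {d=28}
  after event 2 (t=12: SET a = 22): {a=22, d=28}
  after event 3 (t=20: INC b by 3): {a=22, b=3, d=28}
  after event 4 (t=24: SET b = 9): {a=22, b=9, d=28}
  after event 5 (t=29: INC b by 5): {a=22, b=14, d=28}
  after event 6 (t=33: SET c = 46): {a=22, b=14, c=46, d=28}
  after event 7 (t=37: SET a = 26): {a=26, b=14, c=46, d=28}
  after event 8 (t=46: SET b = 29): {a=26, b=29, c=46, d=28}
  after event 9 (t=51: SET b = 2): {a=26, b=2, c=46, d=28}
  after event 10 (t=54: DEC d by 2): {a=26, b=2, c=46, d=26}
  after event 11 (t=60: SET d = -19): {a=26, b=2, c=46, d=-19}

Answer: {a=26, b=2, c=46, d=-19}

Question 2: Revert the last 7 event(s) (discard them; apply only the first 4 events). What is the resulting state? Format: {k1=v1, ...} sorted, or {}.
Keep first 4 events (discard last 7):
  after event 1 (t=7: SET d = 28): {d=28}
  after event 2 (t=12: SET a = 22): {a=22, d=28}
  after event 3 (t=20: INC b by 3): {a=22, b=3, d=28}
  after event 4 (t=24: SET b = 9): {a=22, b=9, d=28}

Answer: {a=22, b=9, d=28}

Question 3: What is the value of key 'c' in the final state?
Track key 'c' through all 11 events:
  event 1 (t=7: SET d = 28): c unchanged
  event 2 (t=12: SET a = 22): c unchanged
  event 3 (t=20: INC b by 3): c unchanged
  event 4 (t=24: SET b = 9): c unchanged
  event 5 (t=29: INC b by 5): c unchanged
  event 6 (t=33: SET c = 46): c (absent) -> 46
  event 7 (t=37: SET a = 26): c unchanged
  event 8 (t=46: SET b = 29): c unchanged
  event 9 (t=51: SET b = 2): c unchanged
  event 10 (t=54: DEC d by 2): c unchanged
  event 11 (t=60: SET d = -19): c unchanged
Final: c = 46

Answer: 46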